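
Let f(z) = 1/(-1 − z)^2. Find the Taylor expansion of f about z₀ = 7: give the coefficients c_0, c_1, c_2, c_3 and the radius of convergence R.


Let w = z − z₀, so z = z₀ + w.
Then -1 − z = -1 − (z₀ + w) = (-1 − z₀) − w = -8 − w.
f(z) = 1/(-8 − w)^2 = (1/(-8)^2) · (1 − w/(-8))^{−2}.
By the binomial series (1−u)^{−2} = Σ_{n≥0} C(n+1, 1) u^n for |u|<1, with u = w/(-8):
  c_n = C(n+1, 1) / (-8)^(n+2).
  c_0 = 1/(-8)^2 = 1/64.
  c_1 = 2/(-8)^3 = -1/256.
  c_2 = 3/(-8)^4 = 3/4096.
  c_3 = 4/(-8)^5 = -1/8192.
The series is valid for |w/d| < 1, i.e. |z − z₀| < |d|.
Radius of convergence: R = |-1 − z₀| = |-8| = 8 (distance from z₀ to the singularity z = -1).

c_0 = 1/64, c_1 = -1/256, c_2 = 3/4096, c_3 = -1/8192; R = 8.


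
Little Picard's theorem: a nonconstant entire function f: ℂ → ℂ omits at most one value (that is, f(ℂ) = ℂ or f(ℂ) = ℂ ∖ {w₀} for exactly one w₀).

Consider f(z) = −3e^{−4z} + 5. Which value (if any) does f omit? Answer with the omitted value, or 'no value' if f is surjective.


Little Picard bounds the complement of f(ℂ) to at most one point.
e^{−4z} is never zero on ℂ, so -3·e^{−4z} takes every value in ℂ ∖ {0}. Adding 5 shifts the range to ℂ ∖ {5}. Thus f omits exactly the value 5.

Omitted value: 5.


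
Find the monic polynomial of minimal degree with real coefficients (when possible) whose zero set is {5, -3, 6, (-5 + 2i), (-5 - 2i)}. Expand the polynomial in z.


The polynomial is p(z) = ∏_{α ∈ S} (z − α), where S = {5, -3, 6, (-5 + 2i), (-5 - 2i)}.
Expanding the product yields: p(z) = z^5 + 2·z^4 -54·z^3 -172·z^2 + 813·z + 2610.
Note conjugate pairs combine to real quadratics: (z − (-5+2i))(z − (-5−2i)) = z² + 10z + 29.
The resulting polynomial has degree 5 and real coefficients as required.

p(z) = z^5 + 2·z^4 -54·z^3 -172·z^2 + 813·z + 2610.


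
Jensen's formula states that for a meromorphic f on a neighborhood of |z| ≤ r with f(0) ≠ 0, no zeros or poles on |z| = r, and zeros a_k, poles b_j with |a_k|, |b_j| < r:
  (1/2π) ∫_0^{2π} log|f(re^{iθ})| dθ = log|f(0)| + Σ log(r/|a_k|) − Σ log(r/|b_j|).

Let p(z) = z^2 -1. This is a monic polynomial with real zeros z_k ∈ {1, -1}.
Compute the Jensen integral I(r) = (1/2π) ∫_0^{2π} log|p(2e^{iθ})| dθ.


Zeros: -1, 1; r = 2.
Inside |z| < r: -1, 1. Outside (|z| ≥ r): ∅.
p(0) = -1, so log|p(0)| = log(1) = 0.0000.
Apply Jensen: I(r) = log|p(0)| + Σ_k log(r/|z_k|), summed over zeros inside |z| < r.
  log(r/|z_k|) for z_k = 1: log(2/1) = 0.6931
  log(r/|z_k|) for z_k = -1: log(2/1) = 0.6931
Sum over inside zeros: 1.3863.
I(r) = log|p(0)| + (inside sum) = 0.0000 + 1.3863 = 1.3863.
Closed form (all zeros inside, monic): I(r) = n·log(r) = 2·log(2) = 1.3863. ✓

I(r) ≈ 1.3863.


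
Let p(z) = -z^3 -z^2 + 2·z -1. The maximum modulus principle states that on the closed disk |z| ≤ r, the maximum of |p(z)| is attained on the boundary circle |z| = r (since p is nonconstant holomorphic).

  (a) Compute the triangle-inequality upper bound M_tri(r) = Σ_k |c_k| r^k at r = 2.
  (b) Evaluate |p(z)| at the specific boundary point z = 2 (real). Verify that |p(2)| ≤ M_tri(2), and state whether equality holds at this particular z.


Coefficients: c_0 = -1, c_1 = 2, c_2 = -1, c_3 = -1. Radius r = 2.
Part (a). Triangle bound: M_tri(r) = Σ_k |c_k| r^k
  = |-1|·2^0 + |2|·2^1 + |-1|·2^2 + |-1|·2^3
  = 1 + 4 + 4 + 8 = 17.
This bounds M(r) := max_{|z|=r} |p(z)| from above; equality holds iff all terms c_k z^k can be made to align in phase at a single z on |z|=r.
Part (b). At z = 2 (real, on the circle |z| = r):
  p(2) = (-1)·2^0 + (2)·2^1 + (-1)·2^2 + (-1)·2^3 = -9.
  |p(2)| = 9.
Check: |p(2)| = 9 ≤ 17 = M_tri(2). ✓ Equality does not hold at z = 2 (the coefficients have mixed signs, so the terms do not all align in phase there).

M_tri(2) = 17; |p(2)| = 9; equality at z=2: no.


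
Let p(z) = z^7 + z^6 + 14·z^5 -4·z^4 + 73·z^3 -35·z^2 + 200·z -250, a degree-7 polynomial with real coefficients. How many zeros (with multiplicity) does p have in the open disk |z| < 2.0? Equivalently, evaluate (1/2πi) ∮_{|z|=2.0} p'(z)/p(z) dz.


The zeros of p are: (1 + 2i), (1 - 2i), (-1 + 2i), (-1 - 2i), 1, (-1 + 3i), (-1 - 3i).
Their magnitudes are: 2.236, 2.236, 2.236, 2.236, 1, 3.162, 3.162.
Zeros with |z| < R = 2.0: 1.
Count = 1.
By the argument principle, (1/2πi) ∮_{|z|=R} p'(z)/p(z) dz equals exactly this count.

Number of zeros inside |z| < 2.0: 1.


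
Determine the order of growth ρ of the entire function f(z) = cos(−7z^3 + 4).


Write cos(w) = (e^{iw} ± e^{−iw})/(2 or 2i), so |cos(w)| ≤ e^{|w|}. With w = −7z^3 + 4, |w| ≤ 7r^3 + 4 on |z|=r, giving M(r) ≤ e^{7r^3 + 4} and ρ ≤ 3. For the lower bound, choose z on |z|=r with -7z^3 purely imaginary of modulus 7r^3; then |cos(−7z^3 + 4)| grows like e^{7r^3}/2, so ρ ≥ 3. Hence ρ = 3.
Therefore ρ = 3.

Order ρ = 3.


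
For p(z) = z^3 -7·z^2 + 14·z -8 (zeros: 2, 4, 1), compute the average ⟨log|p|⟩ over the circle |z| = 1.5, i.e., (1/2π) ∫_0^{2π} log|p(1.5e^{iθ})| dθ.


Zeros: 1, 2, 4; r = 1.5.
Inside |z| < r: 1. Outside (|z| ≥ r): 2, 4.
p(0) = -8, so log|p(0)| = log(8) = 2.0794.
Apply Jensen: I(r) = log|p(0)| + Σ_k log(r/|z_k|), summed over zeros inside |z| < r.
  log(r/|z_k|) for z_k = 1: log(1.5/1) = 0.4055
  Outside zeros (2, 4) contribute nothing to the Jensen sum.
Sum over inside zeros: 0.4055.
I(r) = log|p(0)| + (inside sum) = 2.0794 + 0.4055 = 2.4849.
Note: since some zeros are outside |z| ≤ r, the simplified n·log(r) form does NOT apply — only the inside zeros contribute.

I(r) ≈ 2.4849.


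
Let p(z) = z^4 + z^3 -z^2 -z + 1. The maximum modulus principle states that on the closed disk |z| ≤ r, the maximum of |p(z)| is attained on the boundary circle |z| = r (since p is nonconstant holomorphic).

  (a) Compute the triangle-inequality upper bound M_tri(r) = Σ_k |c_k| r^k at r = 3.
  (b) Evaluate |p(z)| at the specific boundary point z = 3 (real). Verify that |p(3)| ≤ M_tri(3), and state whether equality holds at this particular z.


Coefficients: c_0 = 1, c_1 = -1, c_2 = -1, c_3 = 1, c_4 = 1. Radius r = 3.
Part (a). Triangle bound: M_tri(r) = Σ_k |c_k| r^k
  = |1|·3^0 + |-1|·3^1 + |-1|·3^2 + |1|·3^3 + |1|·3^4
  = 1 + 3 + 9 + 27 + 81 = 121.
This bounds M(r) := max_{|z|=r} |p(z)| from above; equality holds iff all terms c_k z^k can be made to align in phase at a single z on |z|=r.
Part (b). At z = 3 (real, on the circle |z| = r):
  p(3) = (1)·3^0 + (-1)·3^1 + (-1)·3^2 + (1)·3^3 + (1)·3^4 = 97.
  |p(3)| = 97.
Check: |p(3)| = 97 ≤ 121 = M_tri(3). ✓ Equality does not hold at z = 3 (the coefficients have mixed signs, so the terms do not all align in phase there).

M_tri(3) = 121; |p(3)| = 97; equality at z=3: no.


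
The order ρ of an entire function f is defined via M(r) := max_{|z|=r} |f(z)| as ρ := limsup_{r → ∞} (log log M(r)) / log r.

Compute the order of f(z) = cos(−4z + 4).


cos(w) is a linear combination of e^{iw} and e^{−iw} (or e^w, e^{−w} in the hyperbolic case), so |cos(w)| ≤ e^{|w|}. With w = −4z + 4, |w| ≤ 4|z| + 4 = 4r + 4 on |z| = r, giving M(r) ≤ e^{4r + 4}, so ρ ≤ 1. On a suitable ray (z = it for sin/cos; z = t for sinh/cosh, t real → ∞), |cos(−4z + 4)| grows like e^{4|t|}/2, so ρ ≥ 1. Hence ρ = 1.
Therefore ρ = 1.

Order ρ = 1.


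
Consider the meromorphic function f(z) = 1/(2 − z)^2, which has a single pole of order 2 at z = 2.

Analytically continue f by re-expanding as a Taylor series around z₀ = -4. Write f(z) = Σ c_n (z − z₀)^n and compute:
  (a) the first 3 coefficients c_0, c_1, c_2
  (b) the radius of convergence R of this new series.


Let w = z − z₀, so z = z₀ + w.
Then 2 − z = 2 − (z₀ + w) = (2 − z₀) − w = 6 − w.
f(z) = 1/(6 − w)^2 = (1/(6)^2) · (1 − w/(6))^{−2}.
By the binomial series (1−u)^{−2} = Σ_{n≥0} C(n+1, 1) u^n for |u|<1, with u = w/(6):
  c_n = C(n+1, 1) / (6)^(n+2).
  c_0 = 1/(6)^2 = 1/36.
  c_1 = 2/(6)^3 = 1/108.
  c_2 = 3/(6)^4 = 1/432.
The series is valid for |w/d| < 1, i.e. |z − z₀| < |d|.
Radius of convergence: R = |2 − z₀| = |6| = 6 (distance from z₀ to the singularity z = 2).

c_0 = 1/36, c_1 = 1/108, c_2 = 1/432; R = 6.


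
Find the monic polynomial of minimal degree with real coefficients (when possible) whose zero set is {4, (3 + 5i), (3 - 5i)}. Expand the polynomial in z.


The polynomial is p(z) = ∏_{α ∈ S} (z − α), where S = {4, (3 + 5i), (3 - 5i)}.
Expanding the product yields: p(z) = z^3 -10·z^2 + 58·z -136.
Note conjugate pairs combine to real quadratics: (z − (3+5i))(z − (3−5i)) = z² − 6z + 34.
The resulting polynomial has degree 3 and real coefficients as required.

p(z) = z^3 -10·z^2 + 58·z -136.


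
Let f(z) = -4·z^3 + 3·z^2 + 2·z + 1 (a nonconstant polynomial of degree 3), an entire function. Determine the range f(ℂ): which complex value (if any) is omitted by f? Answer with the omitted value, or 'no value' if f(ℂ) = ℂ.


Little Picard bounds the complement of f(ℂ) to at most one point.
For every w ∈ ℂ, the equation p(z) − w = 0 is a nonconstant polynomial in z and hence has at least one root by the fundamental theorem of algebra. So p is surjective onto ℂ, omitting no value.

Omitted value: no value.


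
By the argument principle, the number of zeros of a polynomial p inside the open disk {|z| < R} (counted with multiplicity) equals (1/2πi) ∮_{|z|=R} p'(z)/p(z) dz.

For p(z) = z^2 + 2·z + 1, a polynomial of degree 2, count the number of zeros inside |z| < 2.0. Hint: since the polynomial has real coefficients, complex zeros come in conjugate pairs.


The zeros of p are: -1, -1.
Their magnitudes are: 1, 1.
Zeros with |z| < R = 2.0: -1, -1.
Count = 2.
By the argument principle, (1/2πi) ∮_{|z|=R} p'(z)/p(z) dz equals exactly this count.

Number of zeros inside |z| < 2.0: 2.


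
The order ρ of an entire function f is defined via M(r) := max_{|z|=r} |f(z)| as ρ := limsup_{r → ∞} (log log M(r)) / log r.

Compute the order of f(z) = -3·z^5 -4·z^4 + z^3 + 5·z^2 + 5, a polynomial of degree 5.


|f(z)| ≤ Σ|c_k|·r^k = O(r^5) as r → ∞. Polynomial growth is O(e^{r^ε}) for every ε > 0 (since r^5/e^{r^ε} → 0), so ρ ≤ ε for all ε > 0, i.e. ρ = 0. Every nonconstant polynomial has order 0.
Therefore ρ = 0.

Order ρ = 0.


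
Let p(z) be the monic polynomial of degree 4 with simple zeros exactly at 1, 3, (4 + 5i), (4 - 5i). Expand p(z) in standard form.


The polynomial is p(z) = ∏_{α ∈ S} (z − α), where S = {1, 3, (4 + 5i), (4 - 5i)}.
Expanding the product yields: p(z) = z^4 -12·z^3 + 76·z^2 -188·z + 123.
Note conjugate pairs combine to real quadratics: (z − (4+5i))(z − (4−5i)) = z² − 8z + 41.
The resulting polynomial has degree 4 and real coefficients as required.

p(z) = z^4 -12·z^3 + 76·z^2 -188·z + 123.


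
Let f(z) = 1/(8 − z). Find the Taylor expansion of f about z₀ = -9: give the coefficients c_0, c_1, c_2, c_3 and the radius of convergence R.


Let w = z − z₀, so z = z₀ + w.
Then 8 − z = 8 − (z₀ + w) = (8 − z₀) − w = 17 − w.
f(z) = 1/(17 − w) = (1/(17)) · 1/(1 − w/(17)) = Σ_{n≥0} w^n / (17)^(n+1).
So c_n = 1/(17)^(n+1):
  c_0 = 1/(17)^1 = 1/17.
  c_1 = 1/(17)^2 = 1/289.
  c_2 = 1/(17)^3 = 1/4913.
  c_3 = 1/(17)^4 = 1/83521.
The series is valid for |w/d| < 1, i.e. |z − z₀| < |d|.
Radius of convergence: R = |8 − z₀| = |17| = 17 (distance from z₀ to the singularity z = 8).

c_0 = 1/17, c_1 = 1/289, c_2 = 1/4913, c_3 = 1/83521; R = 17.


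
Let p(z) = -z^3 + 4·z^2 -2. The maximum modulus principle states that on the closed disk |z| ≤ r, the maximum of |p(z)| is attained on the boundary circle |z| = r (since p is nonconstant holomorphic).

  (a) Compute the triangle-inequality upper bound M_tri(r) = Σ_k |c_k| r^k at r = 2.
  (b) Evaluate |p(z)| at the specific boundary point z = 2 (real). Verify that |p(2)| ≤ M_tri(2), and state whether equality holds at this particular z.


Coefficients: c_0 = -2, c_1 = 0, c_2 = 4, c_3 = -1. Radius r = 2.
Part (a). Triangle bound: M_tri(r) = Σ_k |c_k| r^k
  = |-2|·2^0 + |0|·2^1 + |4|·2^2 + |-1|·2^3
  = 2 + 0 + 16 + 8 = 26.
This bounds M(r) := max_{|z|=r} |p(z)| from above; equality holds iff all terms c_k z^k can be made to align in phase at a single z on |z|=r.
Part (b). At z = 2 (real, on the circle |z| = r):
  p(2) = (-2)·2^0 + (0)·2^1 + (4)·2^2 + (-1)·2^3 = 6.
  |p(2)| = 6.
Check: |p(2)| = 6 ≤ 26 = M_tri(2). ✓ Equality does not hold at z = 2 (the coefficients have mixed signs, so the terms do not all align in phase there).

M_tri(2) = 26; |p(2)| = 6; equality at z=2: no.


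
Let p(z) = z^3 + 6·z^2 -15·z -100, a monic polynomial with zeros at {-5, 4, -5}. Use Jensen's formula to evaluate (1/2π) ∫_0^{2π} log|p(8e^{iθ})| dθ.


Zeros: -5, -5, 4; r = 8.
Inside |z| < r: -5, -5, 4. Outside (|z| ≥ r): ∅.
p(0) = -100, so log|p(0)| = log(100) = 4.6052.
Apply Jensen: I(r) = log|p(0)| + Σ_k log(r/|z_k|), summed over zeros inside |z| < r.
  log(r/|z_k|) for z_k = -5: log(8/5) = 0.4700
  log(r/|z_k|) for z_k = 4: log(8/4) = 0.6931
  log(r/|z_k|) for z_k = -5: log(8/5) = 0.4700
Sum over inside zeros: 1.6332.
I(r) = log|p(0)| + (inside sum) = 4.6052 + 1.6332 = 6.2383.
Closed form (all zeros inside, monic): I(r) = n·log(r) = 3·log(8) = 6.2383. ✓

I(r) ≈ 6.2383.


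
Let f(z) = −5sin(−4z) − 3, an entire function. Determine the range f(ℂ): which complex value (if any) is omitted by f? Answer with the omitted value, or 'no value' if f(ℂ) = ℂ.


Little Picard bounds the complement of f(ℂ) to at most one point.
sin is entire and surjective onto ℂ: for every w ∈ ℂ, sin(ζ) = w has a solution ζ ∈ ℂ (e.g., via the complex inverse arcsin). With ζ = −4z this gives z = ζ/(-4). Then -5·sin(−4z) takes every value in -5·ℂ = ℂ, and adding -3 is a bijection of ℂ. So f is surjective and omits no value. (Note: only on the real line is sin bounded by [−1, 1].)

Omitted value: no value.


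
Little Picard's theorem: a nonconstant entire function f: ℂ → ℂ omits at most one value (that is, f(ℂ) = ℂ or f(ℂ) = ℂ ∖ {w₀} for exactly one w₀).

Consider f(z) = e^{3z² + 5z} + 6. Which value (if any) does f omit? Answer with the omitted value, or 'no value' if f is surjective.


Little Picard bounds the complement of f(ℂ) to at most one point.
The exponent g(z) = 3z² + 5z is a nonconstant polynomial, hence surjective onto ℂ. So e^{g(z)} takes every value in {e^w : w ∈ ℂ} = ℂ ∖ {0}. Adding 6 shifts the range to ℂ ∖ {6}. f omits exactly 6.

Omitted value: 6.


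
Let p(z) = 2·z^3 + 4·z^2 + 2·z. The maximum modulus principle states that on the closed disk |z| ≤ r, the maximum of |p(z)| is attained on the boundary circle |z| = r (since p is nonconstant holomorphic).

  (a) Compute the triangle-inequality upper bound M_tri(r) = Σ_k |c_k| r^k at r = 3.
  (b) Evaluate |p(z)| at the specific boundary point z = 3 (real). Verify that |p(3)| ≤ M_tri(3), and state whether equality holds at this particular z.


Coefficients: c_0 = 0, c_1 = 2, c_2 = 4, c_3 = 2. Radius r = 3.
Part (a). Triangle bound: M_tri(r) = Σ_k |c_k| r^k
  = |0|·3^0 + |2|·3^1 + |4|·3^2 + |2|·3^3
  = 0 + 6 + 36 + 54 = 96.
This bounds M(r) := max_{|z|=r} |p(z)| from above; equality holds iff all terms c_k z^k can be made to align in phase at a single z on |z|=r.
Part (b). At z = 3 (real, on the circle |z| = r):
  p(3) = (0)·3^0 + (2)·3^1 + (4)·3^2 + (2)·3^3 = 96.
  |p(3)| = 96.
Since all nonzero coefficients share the same sign, |p(3)| = 96 = M_tri(3); the triangle bound is attained at z = 3, so in fact M(r) = 96.

M_tri(3) = 96; |p(3)| = 96; equality at z=3: yes.


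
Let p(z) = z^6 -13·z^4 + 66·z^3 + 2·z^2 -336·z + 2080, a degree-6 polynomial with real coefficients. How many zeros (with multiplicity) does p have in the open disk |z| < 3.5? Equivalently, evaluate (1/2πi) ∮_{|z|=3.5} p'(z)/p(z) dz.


The zeros of p are: (1 + 3i), (1 - 3i), -4, (3 + 2i), (3 - 2i), -4.
Their magnitudes are: 3.162, 3.162, 4, 3.606, 3.606, 4.
Zeros with |z| < R = 3.5: (1 + 3i), (1 - 3i).
Count = 2.
By the argument principle, (1/2πi) ∮_{|z|=R} p'(z)/p(z) dz equals exactly this count.

Number of zeros inside |z| < 3.5: 2.


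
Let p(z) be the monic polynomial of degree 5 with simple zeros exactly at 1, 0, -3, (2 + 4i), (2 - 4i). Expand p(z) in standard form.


The polynomial is p(z) = ∏_{α ∈ S} (z − α), where S = {1, 0, -3, (2 + 4i), (2 - 4i)}.
Expanding the product yields: p(z) = z^5 -2·z^4 + 9·z^3 + 52·z^2 -60·z.
Note conjugate pairs combine to real quadratics: (z − (2+4i))(z − (2−4i)) = z² − 4z + 20.
The resulting polynomial has degree 5 and real coefficients as required.

p(z) = z^5 -2·z^4 + 9·z^3 + 52·z^2 -60·z.


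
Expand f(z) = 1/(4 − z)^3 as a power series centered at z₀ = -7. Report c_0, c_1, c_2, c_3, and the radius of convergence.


Let w = z − z₀, so z = z₀ + w.
Then 4 − z = 4 − (z₀ + w) = (4 − z₀) − w = 11 − w.
f(z) = 1/(11 − w)^3 = (1/(11)^3) · (1 − w/(11))^{−3}.
By the binomial series (1−u)^{−3} = Σ_{n≥0} C(n+2, 2) u^n for |u|<1, with u = w/(11):
  c_n = C(n+2, 2) / (11)^(n+3).
  c_0 = 1/(11)^3 = 1/1331.
  c_1 = 3/(11)^4 = 3/14641.
  c_2 = 6/(11)^5 = 6/161051.
  c_3 = 10/(11)^6 = 10/1771561.
The series is valid for |w/d| < 1, i.e. |z − z₀| < |d|.
Radius of convergence: R = |4 − z₀| = |11| = 11 (distance from z₀ to the singularity z = 4).

c_0 = 1/1331, c_1 = 3/14641, c_2 = 6/161051, c_3 = 10/1771561; R = 11.


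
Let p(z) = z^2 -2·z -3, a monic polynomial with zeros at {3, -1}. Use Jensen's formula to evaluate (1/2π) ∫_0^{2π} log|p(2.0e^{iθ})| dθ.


Zeros: -1, 3; r = 2.0.
Inside |z| < r: -1. Outside (|z| ≥ r): 3.
p(0) = -3, so log|p(0)| = log(3) = 1.0986.
Apply Jensen: I(r) = log|p(0)| + Σ_k log(r/|z_k|), summed over zeros inside |z| < r.
  log(r/|z_k|) for z_k = -1: log(2.0/1) = 0.6931
  Outside zeros (3) contribute nothing to the Jensen sum.
Sum over inside zeros: 0.6931.
I(r) = log|p(0)| + (inside sum) = 1.0986 + 0.6931 = 1.7918.
Note: since some zeros are outside |z| ≤ r, the simplified n·log(r) form does NOT apply — only the inside zeros contribute.

I(r) ≈ 1.7918.


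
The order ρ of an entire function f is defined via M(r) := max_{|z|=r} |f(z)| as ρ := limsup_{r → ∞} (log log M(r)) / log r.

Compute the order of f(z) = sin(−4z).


sin(w) is a linear combination of e^{iw} and e^{−iw} (or e^w, e^{−w} in the hyperbolic case), so |sin(w)| ≤ e^{|w|}. With w = −4z, |w| ≤ 4|z| + 0 = 4r + 0 on |z| = r, giving M(r) ≤ e^{4r + 0}, so ρ ≤ 1. On a suitable ray (z = it for sin/cos; z = t for sinh/cosh, t real → ∞), |sin(−4z)| grows like e^{4|t|}/2, so ρ ≥ 1. Hence ρ = 1.
Therefore ρ = 1.

Order ρ = 1.


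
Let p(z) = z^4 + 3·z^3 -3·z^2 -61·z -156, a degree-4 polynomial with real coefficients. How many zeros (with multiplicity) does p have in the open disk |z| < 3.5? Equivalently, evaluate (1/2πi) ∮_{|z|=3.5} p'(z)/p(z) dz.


The zeros of p are: (-2 + 3i), (-2 - 3i), 4, -3.
Their magnitudes are: 3.606, 3.606, 4, 3.
Zeros with |z| < R = 3.5: -3.
Count = 1.
By the argument principle, (1/2πi) ∮_{|z|=R} p'(z)/p(z) dz equals exactly this count.

Number of zeros inside |z| < 3.5: 1.


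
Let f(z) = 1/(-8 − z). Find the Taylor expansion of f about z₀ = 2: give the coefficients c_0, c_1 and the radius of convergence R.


Let w = z − z₀, so z = z₀ + w.
Then -8 − z = -8 − (z₀ + w) = (-8 − z₀) − w = -10 − w.
f(z) = 1/(-10 − w) = (1/(-10)) · 1/(1 − w/(-10)) = Σ_{n≥0} w^n / (-10)^(n+1).
So c_n = 1/(-10)^(n+1):
  c_0 = 1/(-10)^1 = -1/10.
  c_1 = 1/(-10)^2 = 1/100.
The series is valid for |w/d| < 1, i.e. |z − z₀| < |d|.
Radius of convergence: R = |-8 − z₀| = |-10| = 10 (distance from z₀ to the singularity z = -8).

c_0 = -1/10, c_1 = 1/100; R = 10.


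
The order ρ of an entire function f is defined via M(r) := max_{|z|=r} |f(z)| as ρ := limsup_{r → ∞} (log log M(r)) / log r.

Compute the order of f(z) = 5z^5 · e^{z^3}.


M(r) = max_{|z|=r} |5|·|z|^5·|e^{z^3}| = 5·r^5 · e^{1r^3} (the factors attain their maxima compatibly on |z|=r). Then log M(r) = log 5 + 5·log r + 1r^3, dominated by the last term, so log log M(r) ~ 3·log r. The polynomial factor 5z^5 contributes only a log r term and does not affect the order. ρ = 3.
Therefore ρ = 3.

Order ρ = 3.


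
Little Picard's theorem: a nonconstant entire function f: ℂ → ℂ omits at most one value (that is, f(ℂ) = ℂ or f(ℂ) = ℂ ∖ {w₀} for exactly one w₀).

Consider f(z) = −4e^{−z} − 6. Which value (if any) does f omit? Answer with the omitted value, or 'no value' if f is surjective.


Little Picard bounds the complement of f(ℂ) to at most one point.
e^{−z} is never zero on ℂ, so -4·e^{−z} takes every value in ℂ ∖ {0}. Adding -6 shifts the range to ℂ ∖ {-6}. Thus f omits exactly the value -6.

Omitted value: -6.


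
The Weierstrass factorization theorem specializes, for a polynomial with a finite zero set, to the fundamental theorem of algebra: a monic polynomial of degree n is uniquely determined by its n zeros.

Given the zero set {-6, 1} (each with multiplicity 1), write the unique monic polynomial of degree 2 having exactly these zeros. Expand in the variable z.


The polynomial is p(z) = ∏_{α ∈ S} (z − α), where S = {-6, 1}.
Expanding the product yields: p(z) = z^2 + 5·z -6.
The resulting polynomial has degree 2 and real coefficients as required.

p(z) = z^2 + 5·z -6.


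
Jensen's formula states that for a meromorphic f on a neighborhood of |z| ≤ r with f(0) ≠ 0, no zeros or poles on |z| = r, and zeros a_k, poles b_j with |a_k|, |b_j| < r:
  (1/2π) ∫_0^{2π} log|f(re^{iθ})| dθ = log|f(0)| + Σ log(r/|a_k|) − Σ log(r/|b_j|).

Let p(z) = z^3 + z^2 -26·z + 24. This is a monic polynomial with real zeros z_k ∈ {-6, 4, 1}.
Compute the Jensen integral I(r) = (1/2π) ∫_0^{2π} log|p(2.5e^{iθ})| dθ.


Zeros: -6, 1, 4; r = 2.5.
Inside |z| < r: 1. Outside (|z| ≥ r): -6, 4.
p(0) = 24, so log|p(0)| = log(24) = 3.1781.
Apply Jensen: I(r) = log|p(0)| + Σ_k log(r/|z_k|), summed over zeros inside |z| < r.
  log(r/|z_k|) for z_k = 1: log(2.5/1) = 0.9163
  Outside zeros (-6, 4) contribute nothing to the Jensen sum.
Sum over inside zeros: 0.9163.
I(r) = log|p(0)| + (inside sum) = 3.1781 + 0.9163 = 4.0943.
Note: since some zeros are outside |z| ≤ r, the simplified n·log(r) form does NOT apply — only the inside zeros contribute.

I(r) ≈ 4.0943.


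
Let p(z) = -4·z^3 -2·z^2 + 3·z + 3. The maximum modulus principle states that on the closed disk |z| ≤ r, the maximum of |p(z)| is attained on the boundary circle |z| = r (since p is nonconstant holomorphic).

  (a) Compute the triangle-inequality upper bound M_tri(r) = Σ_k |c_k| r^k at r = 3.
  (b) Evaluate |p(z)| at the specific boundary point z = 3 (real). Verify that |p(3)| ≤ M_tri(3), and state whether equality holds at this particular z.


Coefficients: c_0 = 3, c_1 = 3, c_2 = -2, c_3 = -4. Radius r = 3.
Part (a). Triangle bound: M_tri(r) = Σ_k |c_k| r^k
  = |3|·3^0 + |3|·3^1 + |-2|·3^2 + |-4|·3^3
  = 3 + 9 + 18 + 108 = 138.
This bounds M(r) := max_{|z|=r} |p(z)| from above; equality holds iff all terms c_k z^k can be made to align in phase at a single z on |z|=r.
Part (b). At z = 3 (real, on the circle |z| = r):
  p(3) = (3)·3^0 + (3)·3^1 + (-2)·3^2 + (-4)·3^3 = -114.
  |p(3)| = 114.
Check: |p(3)| = 114 ≤ 138 = M_tri(3). ✓ Equality does not hold at z = 3 (the coefficients have mixed signs, so the terms do not all align in phase there).

M_tri(3) = 138; |p(3)| = 114; equality at z=3: no.


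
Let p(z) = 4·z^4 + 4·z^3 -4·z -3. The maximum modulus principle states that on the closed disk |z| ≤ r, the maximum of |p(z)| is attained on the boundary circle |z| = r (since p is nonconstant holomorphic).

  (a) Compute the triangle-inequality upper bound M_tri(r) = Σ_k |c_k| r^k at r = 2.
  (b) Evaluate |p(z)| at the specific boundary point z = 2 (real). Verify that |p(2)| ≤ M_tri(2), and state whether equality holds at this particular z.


Coefficients: c_0 = -3, c_1 = -4, c_2 = 0, c_3 = 4, c_4 = 4. Radius r = 2.
Part (a). Triangle bound: M_tri(r) = Σ_k |c_k| r^k
  = |-3|·2^0 + |-4|·2^1 + |0|·2^2 + |4|·2^3 + |4|·2^4
  = 3 + 8 + 0 + 32 + 64 = 107.
This bounds M(r) := max_{|z|=r} |p(z)| from above; equality holds iff all terms c_k z^k can be made to align in phase at a single z on |z|=r.
Part (b). At z = 2 (real, on the circle |z| = r):
  p(2) = (-3)·2^0 + (-4)·2^1 + (0)·2^2 + (4)·2^3 + (4)·2^4 = 85.
  |p(2)| = 85.
Check: |p(2)| = 85 ≤ 107 = M_tri(2). ✓ Equality does not hold at z = 2 (the coefficients have mixed signs, so the terms do not all align in phase there).

M_tri(2) = 107; |p(2)| = 85; equality at z=2: no.


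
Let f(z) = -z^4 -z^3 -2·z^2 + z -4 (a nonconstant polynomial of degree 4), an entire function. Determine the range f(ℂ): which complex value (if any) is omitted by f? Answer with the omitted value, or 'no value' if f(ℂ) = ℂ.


Little Picard bounds the complement of f(ℂ) to at most one point.
For every w ∈ ℂ, the equation p(z) − w = 0 is a nonconstant polynomial in z and hence has at least one root by the fundamental theorem of algebra. So p is surjective onto ℂ, omitting no value.

Omitted value: no value.


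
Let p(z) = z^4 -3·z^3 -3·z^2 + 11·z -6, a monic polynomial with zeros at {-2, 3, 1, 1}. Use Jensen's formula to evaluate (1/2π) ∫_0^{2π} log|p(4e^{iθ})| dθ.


Zeros: -2, 1, 1, 3; r = 4.
Inside |z| < r: -2, 1, 1, 3. Outside (|z| ≥ r): ∅.
p(0) = -6, so log|p(0)| = log(6) = 1.7918.
Apply Jensen: I(r) = log|p(0)| + Σ_k log(r/|z_k|), summed over zeros inside |z| < r.
  log(r/|z_k|) for z_k = -2: log(4/2) = 0.6931
  log(r/|z_k|) for z_k = 3: log(4/3) = 0.2877
  log(r/|z_k|) for z_k = 1: log(4/1) = 1.3863
  log(r/|z_k|) for z_k = 1: log(4/1) = 1.3863
Sum over inside zeros: 3.7534.
I(r) = log|p(0)| + (inside sum) = 1.7918 + 3.7534 = 5.5452.
Closed form (all zeros inside, monic): I(r) = n·log(r) = 4·log(4) = 5.5452. ✓

I(r) ≈ 5.5452.


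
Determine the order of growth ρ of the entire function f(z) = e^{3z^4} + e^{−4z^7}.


Each summand is entire of order 4 and 7 respectively (as in the single-exponential case). The order of a sum is at most the max of the orders, so ρ ≤ 7. For the lower bound: on |z|=r choose arg z so that -4z^7 is real positive; then |e^{-4z^7}| = e^{4r^7} while |e^{3z^4}| ≤ e^{3r^4} = o(e^{4r^7}). So |f| ≥ e^{4r^7}(1 − o(1)) and ρ ≥ 7. Hence ρ = max(4, 7) = 7.
Therefore ρ = 7.

Order ρ = 7.


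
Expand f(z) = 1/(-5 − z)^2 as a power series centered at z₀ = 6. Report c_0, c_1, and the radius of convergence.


Let w = z − z₀, so z = z₀ + w.
Then -5 − z = -5 − (z₀ + w) = (-5 − z₀) − w = -11 − w.
f(z) = 1/(-11 − w)^2 = (1/(-11)^2) · (1 − w/(-11))^{−2}.
By the binomial series (1−u)^{−2} = Σ_{n≥0} C(n+1, 1) u^n for |u|<1, with u = w/(-11):
  c_n = C(n+1, 1) / (-11)^(n+2).
  c_0 = 1/(-11)^2 = 1/121.
  c_1 = 2/(-11)^3 = -2/1331.
The series is valid for |w/d| < 1, i.e. |z − z₀| < |d|.
Radius of convergence: R = |-5 − z₀| = |-11| = 11 (distance from z₀ to the singularity z = -5).

c_0 = 1/121, c_1 = -2/1331; R = 11.


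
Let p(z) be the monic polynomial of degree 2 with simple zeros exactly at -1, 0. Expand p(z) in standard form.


The polynomial is p(z) = ∏_{α ∈ S} (z − α), where S = {-1, 0}.
Expanding the product yields: p(z) = z^2 + z.
The resulting polynomial has degree 2 and real coefficients as required.

p(z) = z^2 + z.


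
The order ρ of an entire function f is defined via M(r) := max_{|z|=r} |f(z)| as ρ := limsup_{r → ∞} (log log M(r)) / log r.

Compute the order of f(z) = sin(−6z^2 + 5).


Write sin(w) = (e^{iw} ± e^{−iw})/(2 or 2i), so |sin(w)| ≤ e^{|w|}. With w = −6z^2 + 5, |w| ≤ 6r^2 + 5 on |z|=r, giving M(r) ≤ e^{6r^2 + 5} and ρ ≤ 2. For the lower bound, choose z on |z|=r with -6z^2 purely imaginary of modulus 6r^2; then |sin(−6z^2 + 5)| grows like e^{6r^2}/2, so ρ ≥ 2. Hence ρ = 2.
Therefore ρ = 2.

Order ρ = 2.


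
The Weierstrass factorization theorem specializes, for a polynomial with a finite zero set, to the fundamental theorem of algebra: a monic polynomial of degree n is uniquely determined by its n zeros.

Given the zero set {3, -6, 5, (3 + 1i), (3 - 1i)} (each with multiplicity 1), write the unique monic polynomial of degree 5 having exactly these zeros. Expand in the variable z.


The polynomial is p(z) = ∏_{α ∈ S} (z − α), where S = {3, -6, 5, (3 + 1i), (3 - 1i)}.
Expanding the product yields: p(z) = z^5 -8·z^4 -11·z^3 + 268·z^2 -870·z + 900.
Note conjugate pairs combine to real quadratics: (z − (3+1i))(z − (3−1i)) = z² − 6z + 10.
The resulting polynomial has degree 5 and real coefficients as required.

p(z) = z^5 -8·z^4 -11·z^3 + 268·z^2 -870·z + 900.


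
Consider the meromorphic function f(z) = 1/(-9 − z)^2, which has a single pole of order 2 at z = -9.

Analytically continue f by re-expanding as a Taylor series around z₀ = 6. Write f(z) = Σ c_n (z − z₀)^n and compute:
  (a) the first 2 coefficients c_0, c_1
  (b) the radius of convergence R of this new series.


Let w = z − z₀, so z = z₀ + w.
Then -9 − z = -9 − (z₀ + w) = (-9 − z₀) − w = -15 − w.
f(z) = 1/(-15 − w)^2 = (1/(-15)^2) · (1 − w/(-15))^{−2}.
By the binomial series (1−u)^{−2} = Σ_{n≥0} C(n+1, 1) u^n for |u|<1, with u = w/(-15):
  c_n = C(n+1, 1) / (-15)^(n+2).
  c_0 = 1/(-15)^2 = 1/225.
  c_1 = 2/(-15)^3 = -2/3375.
The series is valid for |w/d| < 1, i.e. |z − z₀| < |d|.
Radius of convergence: R = |-9 − z₀| = |-15| = 15 (distance from z₀ to the singularity z = -9).

c_0 = 1/225, c_1 = -2/3375; R = 15.


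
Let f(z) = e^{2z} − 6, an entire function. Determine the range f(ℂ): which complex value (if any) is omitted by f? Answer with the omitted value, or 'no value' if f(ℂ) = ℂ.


Little Picard bounds the complement of f(ℂ) to at most one point.
e^{2z} is never zero on ℂ, so 1·e^{2z} takes every value in ℂ ∖ {0}. Adding -6 shifts the range to ℂ ∖ {-6}. Thus f omits exactly the value -6.

Omitted value: -6.


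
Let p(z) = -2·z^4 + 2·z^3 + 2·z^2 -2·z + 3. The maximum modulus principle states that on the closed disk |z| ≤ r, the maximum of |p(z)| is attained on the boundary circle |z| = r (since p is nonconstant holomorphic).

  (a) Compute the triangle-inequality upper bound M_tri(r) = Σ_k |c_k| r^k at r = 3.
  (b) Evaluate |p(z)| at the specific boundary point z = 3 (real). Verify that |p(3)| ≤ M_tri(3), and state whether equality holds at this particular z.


Coefficients: c_0 = 3, c_1 = -2, c_2 = 2, c_3 = 2, c_4 = -2. Radius r = 3.
Part (a). Triangle bound: M_tri(r) = Σ_k |c_k| r^k
  = |3|·3^0 + |-2|·3^1 + |2|·3^2 + |2|·3^3 + |-2|·3^4
  = 3 + 6 + 18 + 54 + 162 = 243.
This bounds M(r) := max_{|z|=r} |p(z)| from above; equality holds iff all terms c_k z^k can be made to align in phase at a single z on |z|=r.
Part (b). At z = 3 (real, on the circle |z| = r):
  p(3) = (3)·3^0 + (-2)·3^1 + (2)·3^2 + (2)·3^3 + (-2)·3^4 = -93.
  |p(3)| = 93.
Check: |p(3)| = 93 ≤ 243 = M_tri(3). ✓ Equality does not hold at z = 3 (the coefficients have mixed signs, so the terms do not all align in phase there).

M_tri(3) = 243; |p(3)| = 93; equality at z=3: no.


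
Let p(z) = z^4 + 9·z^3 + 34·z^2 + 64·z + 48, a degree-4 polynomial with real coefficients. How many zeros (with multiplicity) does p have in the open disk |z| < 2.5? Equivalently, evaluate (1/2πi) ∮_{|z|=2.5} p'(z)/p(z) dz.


The zeros of p are: (-2 + 2i), (-2 - 2i), -2, -3.
Their magnitudes are: 2.828, 2.828, 2, 3.
Zeros with |z| < R = 2.5: -2.
Count = 1.
By the argument principle, (1/2πi) ∮_{|z|=R} p'(z)/p(z) dz equals exactly this count.

Number of zeros inside |z| < 2.5: 1.


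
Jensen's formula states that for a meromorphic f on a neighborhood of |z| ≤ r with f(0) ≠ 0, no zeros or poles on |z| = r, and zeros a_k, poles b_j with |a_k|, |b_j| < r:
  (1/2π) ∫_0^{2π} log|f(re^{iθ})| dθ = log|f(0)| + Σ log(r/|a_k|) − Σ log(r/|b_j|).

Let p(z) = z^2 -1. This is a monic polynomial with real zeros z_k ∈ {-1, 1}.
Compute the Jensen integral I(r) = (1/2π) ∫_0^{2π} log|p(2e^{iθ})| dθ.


Zeros: -1, 1; r = 2.
Inside |z| < r: -1, 1. Outside (|z| ≥ r): ∅.
p(0) = -1, so log|p(0)| = log(1) = 0.0000.
Apply Jensen: I(r) = log|p(0)| + Σ_k log(r/|z_k|), summed over zeros inside |z| < r.
  log(r/|z_k|) for z_k = -1: log(2/1) = 0.6931
  log(r/|z_k|) for z_k = 1: log(2/1) = 0.6931
Sum over inside zeros: 1.3863.
I(r) = log|p(0)| + (inside sum) = 0.0000 + 1.3863 = 1.3863.
Closed form (all zeros inside, monic): I(r) = n·log(r) = 2·log(2) = 1.3863. ✓

I(r) ≈ 1.3863.


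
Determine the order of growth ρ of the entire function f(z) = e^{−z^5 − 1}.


|e^{−z^5 − 1}| = e^{Re(-1·z^5) + -1} ≤ e^{1|z|^5 + -1} = e^{1r^5 + -1} on |z| = r, so ρ ≤ 5. Choosing z on |z|=r so that -1·z^5 is real positive (always possible by picking arg z appropriately) gives |f(z)| = e^{1r^5 + -1}, matching the bound. The additive constant -1 does not affect log log M(r) ~ 5·log r. Hence ρ = 5.
Therefore ρ = 5.

Order ρ = 5.


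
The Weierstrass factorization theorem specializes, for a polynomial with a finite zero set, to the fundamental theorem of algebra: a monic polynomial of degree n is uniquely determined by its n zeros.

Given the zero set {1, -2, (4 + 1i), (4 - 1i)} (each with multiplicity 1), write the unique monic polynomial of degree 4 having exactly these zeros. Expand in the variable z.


The polynomial is p(z) = ∏_{α ∈ S} (z − α), where S = {1, -2, (4 + 1i), (4 - 1i)}.
Expanding the product yields: p(z) = z^4 -7·z^3 + 7·z^2 + 33·z -34.
Note conjugate pairs combine to real quadratics: (z − (4+1i))(z − (4−1i)) = z² − 8z + 17.
The resulting polynomial has degree 4 and real coefficients as required.

p(z) = z^4 -7·z^3 + 7·z^2 + 33·z -34.


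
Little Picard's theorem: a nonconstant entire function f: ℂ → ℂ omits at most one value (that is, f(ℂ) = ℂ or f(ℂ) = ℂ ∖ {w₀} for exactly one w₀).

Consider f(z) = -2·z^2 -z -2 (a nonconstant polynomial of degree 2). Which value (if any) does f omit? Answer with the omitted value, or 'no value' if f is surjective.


Little Picard bounds the complement of f(ℂ) to at most one point.
For every w ∈ ℂ, the equation p(z) − w = 0 is a nonconstant polynomial in z and hence has at least one root by the fundamental theorem of algebra. So p is surjective onto ℂ, omitting no value.

Omitted value: no value.


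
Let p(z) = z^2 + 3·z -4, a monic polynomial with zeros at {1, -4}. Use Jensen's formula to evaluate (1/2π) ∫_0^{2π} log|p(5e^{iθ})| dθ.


Zeros: -4, 1; r = 5.
Inside |z| < r: -4, 1. Outside (|z| ≥ r): ∅.
p(0) = -4, so log|p(0)| = log(4) = 1.3863.
Apply Jensen: I(r) = log|p(0)| + Σ_k log(r/|z_k|), summed over zeros inside |z| < r.
  log(r/|z_k|) for z_k = 1: log(5/1) = 1.6094
  log(r/|z_k|) for z_k = -4: log(5/4) = 0.2231
Sum over inside zeros: 1.8326.
I(r) = log|p(0)| + (inside sum) = 1.3863 + 1.8326 = 3.2189.
Closed form (all zeros inside, monic): I(r) = n·log(r) = 2·log(5) = 3.2189. ✓

I(r) ≈ 3.2189.


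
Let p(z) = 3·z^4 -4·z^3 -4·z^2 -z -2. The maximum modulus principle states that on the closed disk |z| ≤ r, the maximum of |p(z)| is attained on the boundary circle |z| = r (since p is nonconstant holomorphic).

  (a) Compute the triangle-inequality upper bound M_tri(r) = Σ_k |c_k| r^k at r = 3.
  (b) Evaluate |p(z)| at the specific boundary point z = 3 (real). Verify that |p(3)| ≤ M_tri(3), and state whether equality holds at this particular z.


Coefficients: c_0 = -2, c_1 = -1, c_2 = -4, c_3 = -4, c_4 = 3. Radius r = 3.
Part (a). Triangle bound: M_tri(r) = Σ_k |c_k| r^k
  = |-2|·3^0 + |-1|·3^1 + |-4|·3^2 + |-4|·3^3 + |3|·3^4
  = 2 + 3 + 36 + 108 + 243 = 392.
This bounds M(r) := max_{|z|=r} |p(z)| from above; equality holds iff all terms c_k z^k can be made to align in phase at a single z on |z|=r.
Part (b). At z = 3 (real, on the circle |z| = r):
  p(3) = (-2)·3^0 + (-1)·3^1 + (-4)·3^2 + (-4)·3^3 + (3)·3^4 = 94.
  |p(3)| = 94.
Check: |p(3)| = 94 ≤ 392 = M_tri(3). ✓ Equality does not hold at z = 3 (the coefficients have mixed signs, so the terms do not all align in phase there).

M_tri(3) = 392; |p(3)| = 94; equality at z=3: no.


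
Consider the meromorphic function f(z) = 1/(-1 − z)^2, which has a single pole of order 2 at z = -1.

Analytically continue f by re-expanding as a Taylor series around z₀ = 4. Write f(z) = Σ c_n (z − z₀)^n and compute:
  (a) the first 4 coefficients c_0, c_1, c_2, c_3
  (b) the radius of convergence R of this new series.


Let w = z − z₀, so z = z₀ + w.
Then -1 − z = -1 − (z₀ + w) = (-1 − z₀) − w = -5 − w.
f(z) = 1/(-5 − w)^2 = (1/(-5)^2) · (1 − w/(-5))^{−2}.
By the binomial series (1−u)^{−2} = Σ_{n≥0} C(n+1, 1) u^n for |u|<1, with u = w/(-5):
  c_n = C(n+1, 1) / (-5)^(n+2).
  c_0 = 1/(-5)^2 = 1/25.
  c_1 = 2/(-5)^3 = -2/125.
  c_2 = 3/(-5)^4 = 3/625.
  c_3 = 4/(-5)^5 = -4/3125.
The series is valid for |w/d| < 1, i.e. |z − z₀| < |d|.
Radius of convergence: R = |-1 − z₀| = |-5| = 5 (distance from z₀ to the singularity z = -1).

c_0 = 1/25, c_1 = -2/125, c_2 = 3/625, c_3 = -4/3125; R = 5.


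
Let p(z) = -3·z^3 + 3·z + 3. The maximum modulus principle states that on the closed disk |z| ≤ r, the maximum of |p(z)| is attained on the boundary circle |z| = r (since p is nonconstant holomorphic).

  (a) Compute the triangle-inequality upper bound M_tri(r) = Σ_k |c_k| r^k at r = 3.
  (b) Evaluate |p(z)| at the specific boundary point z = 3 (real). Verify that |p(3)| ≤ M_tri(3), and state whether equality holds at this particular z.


Coefficients: c_0 = 3, c_1 = 3, c_2 = 0, c_3 = -3. Radius r = 3.
Part (a). Triangle bound: M_tri(r) = Σ_k |c_k| r^k
  = |3|·3^0 + |3|·3^1 + |0|·3^2 + |-3|·3^3
  = 3 + 9 + 0 + 81 = 93.
This bounds M(r) := max_{|z|=r} |p(z)| from above; equality holds iff all terms c_k z^k can be made to align in phase at a single z on |z|=r.
Part (b). At z = 3 (real, on the circle |z| = r):
  p(3) = (3)·3^0 + (3)·3^1 + (0)·3^2 + (-3)·3^3 = -69.
  |p(3)| = 69.
Check: |p(3)| = 69 ≤ 93 = M_tri(3). ✓ Equality does not hold at z = 3 (the coefficients have mixed signs, so the terms do not all align in phase there).

M_tri(3) = 93; |p(3)| = 69; equality at z=3: no.


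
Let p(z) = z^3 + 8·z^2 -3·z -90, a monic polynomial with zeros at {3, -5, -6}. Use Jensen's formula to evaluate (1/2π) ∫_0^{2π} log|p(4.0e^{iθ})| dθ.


Zeros: -6, -5, 3; r = 4.0.
Inside |z| < r: 3. Outside (|z| ≥ r): -6, -5.
p(0) = -90, so log|p(0)| = log(90) = 4.4998.
Apply Jensen: I(r) = log|p(0)| + Σ_k log(r/|z_k|), summed over zeros inside |z| < r.
  log(r/|z_k|) for z_k = 3: log(4.0/3) = 0.2877
  Outside zeros (-6, -5) contribute nothing to the Jensen sum.
Sum over inside zeros: 0.2877.
I(r) = log|p(0)| + (inside sum) = 4.4998 + 0.2877 = 4.7875.
Note: since some zeros are outside |z| ≤ r, the simplified n·log(r) form does NOT apply — only the inside zeros contribute.

I(r) ≈ 4.7875.


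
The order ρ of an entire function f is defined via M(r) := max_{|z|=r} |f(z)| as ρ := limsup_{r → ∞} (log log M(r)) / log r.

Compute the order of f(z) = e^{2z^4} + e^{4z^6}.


Each summand is entire of order 4 and 6 respectively (as in the single-exponential case). The order of a sum is at most the max of the orders, so ρ ≤ 6. For the lower bound: on |z|=r choose arg z so that 4z^6 is real positive; then |e^{4z^6}| = e^{4r^6} while |e^{2z^4}| ≤ e^{2r^4} = o(e^{4r^6}). So |f| ≥ e^{4r^6}(1 − o(1)) and ρ ≥ 6. Hence ρ = max(4, 6) = 6.
Therefore ρ = 6.

Order ρ = 6.


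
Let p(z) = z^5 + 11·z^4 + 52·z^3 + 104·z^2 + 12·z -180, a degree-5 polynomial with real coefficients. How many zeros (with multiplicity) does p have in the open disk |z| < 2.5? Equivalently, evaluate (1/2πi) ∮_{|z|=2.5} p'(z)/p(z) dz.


The zeros of p are: (-3 + 3i), (-3 - 3i), (-3 + 1i), (-3 - 1i), 1.
Their magnitudes are: 4.243, 4.243, 3.162, 3.162, 1.
Zeros with |z| < R = 2.5: 1.
Count = 1.
By the argument principle, (1/2πi) ∮_{|z|=R} p'(z)/p(z) dz equals exactly this count.

Number of zeros inside |z| < 2.5: 1.
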